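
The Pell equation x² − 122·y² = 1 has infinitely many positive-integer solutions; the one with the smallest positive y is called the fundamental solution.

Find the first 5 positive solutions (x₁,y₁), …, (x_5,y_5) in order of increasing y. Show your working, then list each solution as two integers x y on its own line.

[11; 22] for √122; ℓ=1 ⇒ convergent index 1
i=0: a=11 ⇒ p=11, q=1
i=1: a=22 ⇒ p=243, q=22
→ (243, 22).  Check: 243²=59049, 122·22²=59048, difference 1.
(x_2, y_2) = (243·243 + 122·22·22, 243·22 + 22·243) = (118097, 10692)
(x_3, y_3) = (243·118097 + 122·22·10692, 243·10692 + 22·118097) = (57394899, 5196290)
(x_4, y_4) = (243·57394899 + 122·22·5196290, 243·5196290 + 22·57394899) = (27893802817, 2525386248)
(x_5, y_5) = (243·27893802817 + 122·22·2525386248, 243·2525386248 + 22·27893802817) = (13556330774163, 1227332520238)

243 22
118097 10692
57394899 5196290
27893802817 2525386248
13556330774163 1227332520238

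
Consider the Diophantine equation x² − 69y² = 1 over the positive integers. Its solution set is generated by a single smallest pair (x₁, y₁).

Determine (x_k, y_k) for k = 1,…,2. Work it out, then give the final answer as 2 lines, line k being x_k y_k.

7775 936
120901249 14554800

√69 = [8; 3,3,1,4,1,3,3,16, …], period ℓ=8 (even) → k=7
a_0=8:  p_0=8·1+0=8,  q_0=8·0+1=1
…
a_3=1:  p_3=1·83+25=108,  q_3=1·10+3=13
a_4=4:  p_4=4·108+83=515,  q_4=4·13+10=62
a_5=1:  p_5=1·515+108=623,  q_5=1·62+13=75
a_6=3:  p_6=3·623+515=2384,  q_6=3·75+62=287
a_7=3:  p_7=3·2384+623=7775,  q_7=3·287+75=936
→ (7775, 936).  Check: 7775²=60450625, 69·936²=60450624, difference 1.
k=2:  x_2 = 7775·7775+69·936·936 = 120901249,  y_2 = 7775·936+936·7775 = 14554800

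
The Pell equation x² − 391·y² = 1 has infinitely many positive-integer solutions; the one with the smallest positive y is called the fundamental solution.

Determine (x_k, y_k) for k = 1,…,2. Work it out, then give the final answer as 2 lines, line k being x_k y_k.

√391 → a₀=19, period (1,3,2,2,1,…,3,1,38); ℓ=16 even so k=15
a_0=19:  p_0=19·1+0=19,  q_0=19·0+1=1
a_1=1:  p_1=1·19+1=20,  q_1=1·1+0=1
…
a_4=2:  p_4=2·178+79=435,  q_4=2·9+4=22
a_5=1:  p_5=1·435+178=613,  q_5=1·22+9=31
a_6=1:  p_6=1·613+435=1048,  q_6=1·31+22=53
a_7=2:  p_7=2·1048+613=2709,  q_7=2·53+31=137
a_8=19:  p_8=19·2709+1048=52519,  q_8=19·137+53=2656
…
a_10=1:  p_10=1·107747+52519=160266,  q_10=1·5449+2656=8105
…
a_12=2:  p_12=2·268013+160266=696292,  q_12=2·13554+8105=35213
a_13=2:  p_13=2·696292+268013=1660597,  q_13=2·35213+13554=83980
a_14=3:  p_14=3·1660597+696292=5678083,  q_14=3·83980+35213=287153
a_15=1:  p_15=1·5678083+1660597=7338680,  q_15=1·287153+83980=371133
→ (7338680, 371133).  Check: 7338680²=53856224142400, 391·371133²=53856224142399, difference 1.
k=2:  x_2 = 7338680·7338680+391·371133·371133 = 107712448284799,  y_2 = 7338680·371133+371133·7338680 = 5447252648880

7338680 371133
107712448284799 5447252648880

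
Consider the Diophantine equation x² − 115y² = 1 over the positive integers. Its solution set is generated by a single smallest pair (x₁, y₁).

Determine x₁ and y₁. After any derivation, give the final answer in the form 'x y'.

√115 → a₀=10, period (1,2,1,1,1,1,1,2,1,20); ℓ=10 even so k=9
i=0: a=10 ⇒ p=10, q=1
…
i=2: a=2 ⇒ p=32, q=3
…
i=6: a=1 ⇒ p=193, q=18
i=7: a=1 ⇒ p=311, q=29
i=8: a=2 ⇒ p=815, q=76
i=9: a=1 ⇒ p=1126, q=105
fundamental: x₁=1126, y₁=105  (since 1267876 − 115·11025 = 1)

1126 105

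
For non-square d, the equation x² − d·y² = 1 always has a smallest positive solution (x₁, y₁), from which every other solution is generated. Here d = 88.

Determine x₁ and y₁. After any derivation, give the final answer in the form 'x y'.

197 21

d=88: √d = [9; 2,1,1,1,2,18] (ℓ=6, even), read p_5/q_5
a_0=9:  p_0=9·1+0=9,  q_0=9·0+1=1
a_1=2:  p_1=2·9+1=19,  q_1=2·1+0=2
…
a_4=1:  p_4=1·47+28=75,  q_4=1·5+3=8
a_5=2:  p_5=2·75+47=197,  q_5=2·8+5=21
→ (197, 21).  Check: 197²=38809, 88·21²=38808, difference 1.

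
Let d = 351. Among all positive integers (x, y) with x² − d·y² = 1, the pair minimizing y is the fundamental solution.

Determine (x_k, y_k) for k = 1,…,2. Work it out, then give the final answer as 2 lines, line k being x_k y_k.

d=351: √d = [18; 1,2,1,3,2,2,2,3,1,2,1,36] (ℓ=12, even), read p_11/q_11
step 0: (18, 1)  from 18·(1,0) + (0,1)
step 1: (19, 1)  from 1·(18,1) + (1,0)
…
step 3: (75, 4)  from 1·(56,3) + (19,1)
step 4: (281, 15)  from 3·(75,4) + (56,3)
step 5: (637, 34)  from 2·(281,15) + (75,4)
step 6: (1555, 83)  from 2·(637,34) + (281,15)
step 7: (3747, 200)  from 2·(1555,83) + (637,34)
step 8: (12796, 683)  from 3·(3747,200) + (1555,83)
step 9: (16543, 883)  from 1·(12796,683) + (3747,200)
step 10: (45882, 2449)  from 2·(16543,883) + (12796,683)
step 11: (62425, 3332)  from 1·(45882,2449) + (16543,883)
(x₁, y₁) = (62425, 3332);  62425² − 351·3332² = 1 ✓
(62425+3332√351)^2 = 7793761249 + 416000200√351

62425 3332
7793761249 416000200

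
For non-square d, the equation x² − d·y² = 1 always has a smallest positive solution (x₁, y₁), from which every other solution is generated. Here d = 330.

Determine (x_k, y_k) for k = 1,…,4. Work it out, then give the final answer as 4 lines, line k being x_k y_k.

[18; 6,36] for √330; ℓ=2 ⇒ convergent index 1
step 0: (18, 1)  from 18·(1,0) + (0,1)
step 1: (109, 6)  from 6·(18,1) + (1,0)
fundamental: x₁=109, y₁=6  (since 11881 − 330·36 = 1)
(x_2, y_2) = (109·109 + 330·6·6, 109·6 + 6·109) = (23761, 1308)
(x_3, y_3) = (109·23761 + 330·6·1308, 109·1308 + 6·23761) = (5179789, 285138)
(x_4, y_4) = (109·5179789 + 330·6·285138, 109·285138 + 6·5179789) = (1129170241, 62158776)

109 6
23761 1308
5179789 285138
1129170241 62158776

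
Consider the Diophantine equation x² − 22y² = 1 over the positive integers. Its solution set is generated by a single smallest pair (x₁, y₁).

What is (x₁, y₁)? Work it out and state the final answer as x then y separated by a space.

d=22: √d = [4; 1,2,4,2,1,8] (ℓ=6, even), read p_5/q_5
a_0=4:  p_0=4·1+0=4,  q_0=4·0+1=1
…
a_2=2:  p_2=2·5+4=14,  q_2=2·1+1=3
…
a_4=2:  p_4=2·61+14=136,  q_4=2·13+3=29
a_5=1:  p_5=1·136+61=197,  q_5=1·29+13=42
fundamental: x₁=197, y₁=42  (since 38809 − 22·1764 = 1)

197 42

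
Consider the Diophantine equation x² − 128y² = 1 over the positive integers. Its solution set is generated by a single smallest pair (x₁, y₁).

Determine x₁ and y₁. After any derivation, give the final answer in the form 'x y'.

577 51

[11; 3,5,3,22] for √128; ℓ=4 ⇒ convergent index 3
a_0=11:  p_0=11·1+0=11,  q_0=11·0+1=1
a_1=3:  p_1=3·11+1=34,  q_1=3·1+0=3
a_2=5:  p_2=5·34+11=181,  q_2=5·3+1=16
a_3=3:  p_3=3·181+34=577,  q_3=3·16+3=51
→ (577, 51).  Check: 577²=332929, 128·51²=332928, difference 1.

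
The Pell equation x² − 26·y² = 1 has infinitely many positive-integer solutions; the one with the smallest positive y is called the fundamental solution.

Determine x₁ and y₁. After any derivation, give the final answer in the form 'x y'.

d=26: √d = [5; 10] (ℓ=1, odd), read p_1/q_1
i=0: a=5 ⇒ p=5, q=1
i=1: a=10 ⇒ p=51, q=10
fundamental: x₁=51, y₁=10  (since 2601 − 26·100 = 1)

51 10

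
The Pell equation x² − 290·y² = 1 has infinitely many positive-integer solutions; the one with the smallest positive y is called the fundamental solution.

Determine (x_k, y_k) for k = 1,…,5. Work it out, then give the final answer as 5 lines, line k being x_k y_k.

579 34
670481 39372
776416419 45592742
899089542721 52796355864
1041144914054499 61138134497770

[17; 34] for √290; ℓ=1 ⇒ convergent index 1
i=0: a=17 ⇒ p=17, q=1
i=1: a=34 ⇒ p=579, q=34
→ (579, 34).  Check: 579²=335241, 290·34²=335240, difference 1.
(x_2, y_2) = (579·579 + 290·34·34, 579·34 + 34·579) = (670481, 39372)
(x_3, y_3) = (579·670481 + 290·34·39372, 579·39372 + 34·670481) = (776416419, 45592742)
(x_4, y_4) = (579·776416419 + 290·34·45592742, 579·45592742 + 34·776416419) = (899089542721, 52796355864)
(x_5, y_5) = (579·899089542721 + 290·34·52796355864, 579·52796355864 + 34·899089542721) = (1041144914054499, 61138134497770)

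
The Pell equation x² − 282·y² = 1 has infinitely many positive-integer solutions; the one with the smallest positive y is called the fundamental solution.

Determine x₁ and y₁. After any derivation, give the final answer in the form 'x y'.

2351 140

[16; 1,3,1,4,1,3,1,32] for √282; ℓ=8 ⇒ convergent index 7
step 0: (16, 1)  from 16·(1,0) + (0,1)
step 1: (17, 1)  from 1·(16,1) + (1,0)
…
step 5: (487, 29)  from 1·(403,24) + (84,5)
step 6: (1864, 111)  from 3·(487,29) + (403,24)
step 7: (2351, 140)  from 1·(1864,111) + (487,29)
fundamental: x₁=2351, y₁=140  (since 5527201 − 282·19600 = 1)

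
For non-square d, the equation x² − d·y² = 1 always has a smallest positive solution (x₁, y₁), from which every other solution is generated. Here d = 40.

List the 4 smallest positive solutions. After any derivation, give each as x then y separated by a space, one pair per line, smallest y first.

d=40: √d = [6; 3,12] (ℓ=2, even), read p_1/q_1
a_0=6:  p_0=6·1+0=6,  q_0=6·0+1=1
a_1=3:  p_1=3·6+1=19,  q_1=3·1+0=3
(x₁, y₁) = (19, 3);  19² − 40·3² = 1 ✓
n=2: (19,3)∘(19,3) = (19·19+40·3·3, 19·3+3·19) = (721,114)
n=3: (721,114)∘(19,3) = (19·721+40·3·114, 19·114+3·721) = (27379,4329)
n=4: (27379,4329)∘(19,3) = (19·27379+40·3·4329, 19·4329+3·27379) = (1039681,164388)

19 3
721 114
27379 4329
1039681 164388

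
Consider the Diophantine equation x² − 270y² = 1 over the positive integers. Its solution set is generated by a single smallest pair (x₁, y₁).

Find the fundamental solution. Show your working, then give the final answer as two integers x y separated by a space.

[16; 2,3,6,3,2,32] for √270; ℓ=6 ⇒ convergent index 5
i=0: a=16 ⇒ p=16, q=1
i=1: a=2 ⇒ p=33, q=2
…
i=3: a=6 ⇒ p=723, q=44
i=4: a=3 ⇒ p=2284, q=139
i=5: a=2 ⇒ p=5291, q=322
fundamental: x₁=5291, y₁=322  (since 27994681 − 270·103684 = 1)

5291 322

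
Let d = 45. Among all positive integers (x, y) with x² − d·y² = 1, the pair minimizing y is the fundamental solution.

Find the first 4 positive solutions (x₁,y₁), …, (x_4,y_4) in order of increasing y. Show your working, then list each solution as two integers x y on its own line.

[6; 1,2,2,2,1,12] for √45; ℓ=6 ⇒ convergent index 5
k=0  a_k=6  p_k/q_k = 6/1
k=1  a_k=1  p_k/q_k = 7/1
k=2  a_k=2  p_k/q_k = 20/3
…
k=4  a_k=2  p_k/q_k = 114/17
k=5  a_k=1  p_k/q_k = 161/24
(x₁, y₁) = (161, 24);  161² − 45·24² = 1 ✓
k=2:  x_2 = 161·161+45·24·24 = 51841,  y_2 = 161·24+24·161 = 7728
k=3:  x_3 = 161·51841+45·24·7728 = 16692641,  y_3 = 161·7728+24·51841 = 2488392
k=4:  x_4 = 161·16692641+45·24·2488392 = 5374978561,  y_4 = 161·2488392+24·16692641 = 801254496

161 24
51841 7728
16692641 2488392
5374978561 801254496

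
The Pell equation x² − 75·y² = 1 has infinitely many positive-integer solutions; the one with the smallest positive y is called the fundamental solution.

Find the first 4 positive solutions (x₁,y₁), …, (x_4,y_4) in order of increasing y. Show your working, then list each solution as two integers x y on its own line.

26 3
1351 156
70226 8109
3650401 421512

[8; 1,1,1,16] for √75; ℓ=4 ⇒ convergent index 3
step 0: (8, 1)  from 8·(1,0) + (0,1)
step 1: (9, 1)  from 1·(8,1) + (1,0)
step 2: (17, 2)  from 1·(9,1) + (8,1)
step 3: (26, 3)  from 1·(17,2) + (9,1)
fundamental: x₁=26, y₁=3  (since 676 − 75·9 = 1)
k=2:  x_2 = 26·26+75·3·3 = 1351,  y_2 = 26·3+3·26 = 156
k=3:  x_3 = 26·1351+75·3·156 = 70226,  y_3 = 26·156+3·1351 = 8109
k=4:  x_4 = 26·70226+75·3·8109 = 3650401,  y_4 = 26·8109+3·70226 = 421512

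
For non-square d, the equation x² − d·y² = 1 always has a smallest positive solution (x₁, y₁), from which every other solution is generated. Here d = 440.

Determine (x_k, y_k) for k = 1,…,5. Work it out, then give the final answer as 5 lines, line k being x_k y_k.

21 1
881 42
36981 1763
1552321 74004
65160501 3106405

√440 → a₀=20, period (1,40); ℓ=2 even so k=1
k=0  a_k=20  p_k/q_k = 20/1
k=1  a_k=1  p_k/q_k = 21/1
fundamental: x₁=21, y₁=1  (since 441 − 440·1 = 1)
k=2:  x_2 = 21·21+440·1·1 = 881,  y_2 = 21·1+1·21 = 42
k=3:  x_3 = 21·881+440·1·42 = 36981,  y_3 = 21·42+1·881 = 1763
k=4:  x_4 = 21·36981+440·1·1763 = 1552321,  y_4 = 21·1763+1·36981 = 74004
k=5:  x_5 = 21·1552321+440·1·74004 = 65160501,  y_5 = 21·74004+1·1552321 = 3106405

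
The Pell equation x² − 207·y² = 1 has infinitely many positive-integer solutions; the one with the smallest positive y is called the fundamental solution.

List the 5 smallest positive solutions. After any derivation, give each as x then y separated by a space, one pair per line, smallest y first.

d=207: √d = [14; 2,1,1,2,1,1,2,28] (ℓ=8, even), read p_7/q_7
i=0: a=14 ⇒ p=14, q=1
…
i=5: a=1 ⇒ p=259, q=18
i=6: a=1 ⇒ p=446, q=31
i=7: a=2 ⇒ p=1151, q=80
→ (1151, 80).  Check: 1151²=1324801, 207·80²=1324800, difference 1.
(x_2, y_2) = (1151·1151 + 207·80·80, 1151·80 + 80·1151) = (2649601, 184160)
(x_3, y_3) = (1151·2649601 + 207·80·184160, 1151·184160 + 80·2649601) = (6099380351, 423936240)
(x_4, y_4) = (1151·6099380351 + 207·80·423936240, 1151·423936240 + 80·6099380351) = (14040770918401, 975901040320)
(x_5, y_5) = (1151·14040770918401 + 207·80·975901040320, 1151·975901040320 + 80·14040770918401) = (32321848554778751, 2246523770880400)

1151 80
2649601 184160
6099380351 423936240
14040770918401 975901040320
32321848554778751 2246523770880400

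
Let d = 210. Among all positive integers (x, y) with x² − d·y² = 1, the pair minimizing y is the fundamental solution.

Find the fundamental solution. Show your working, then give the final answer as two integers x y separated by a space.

29 2

d=210: √d = [14; 2,28] (ℓ=2, even), read p_1/q_1
i=0: a=14 ⇒ p=14, q=1
i=1: a=2 ⇒ p=29, q=2
→ (29, 2).  Check: 29²=841, 210·2²=840, difference 1.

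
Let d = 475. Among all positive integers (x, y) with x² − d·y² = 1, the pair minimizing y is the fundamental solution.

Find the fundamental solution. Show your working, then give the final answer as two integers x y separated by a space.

57799 2652

d=475: √d = [21; 1,3,1,6,2,6,1,3,1,42] (ℓ=10, even), read p_9/q_9
step 0: (21, 1)  from 21·(1,0) + (0,1)
step 1: (22, 1)  from 1·(21,1) + (1,0)
step 2: (87, 4)  from 3·(22,1) + (21,1)
…
step 4: (741, 34)  from 6·(109,5) + (87,4)
step 5: (1591, 73)  from 2·(741,34) + (109,5)
…
step 8: (45921, 2107)  from 3·(11878,545) + (10287,472)
step 9: (57799, 2652)  from 1·(45921,2107) + (11878,545)
(x₁, y₁) = (57799, 2652);  57799² − 475·2652² = 1 ✓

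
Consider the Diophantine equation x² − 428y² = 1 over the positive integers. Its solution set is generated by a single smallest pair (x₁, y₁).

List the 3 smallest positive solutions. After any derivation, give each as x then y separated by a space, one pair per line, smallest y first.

[20; 1,2,4,1,5,10,5,1,4,2,1,40] for √428; ℓ=12 ⇒ convergent index 11
step 0: (20, 1)  from 20·(1,0) + (0,1)
…
step 4: (331, 16)  from 1·(269,13) + (62,3)
…
step 6: (19571, 946)  from 10·(1924,93) + (331,16)
…
step 8: (119350, 5769)  from 1·(99779,4823) + (19571,946)
step 9: (577179, 27899)  from 4·(119350,5769) + (99779,4823)
step 10: (1273708, 61567)  from 2·(577179,27899) + (119350,5769)
step 11: (1850887, 89466)  from 1·(1273708,61567) + (577179,27899)
(x₁, y₁) = (1850887, 89466);  1850887² − 428·89466² = 1 ✓
(x_2, y_2) = (1850887·1850887 + 428·89466·89466, 1850887·89466 + 89466·1850887) = (6851565373537, 331182912684)
(x_3, y_3) = (1850887·6851565373537 + 428·89466·331182912684, 1850887·331182912684 + 89466·6851565373537) = (25362946559057703751, 1225964295417811950)

1850887 89466
6851565373537 331182912684
25362946559057703751 1225964295417811950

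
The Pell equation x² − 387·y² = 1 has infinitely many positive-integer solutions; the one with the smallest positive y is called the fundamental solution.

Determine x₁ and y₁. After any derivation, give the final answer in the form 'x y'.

d=387: √d = [19; 1,2,19,2,1,38] (ℓ=6, even), read p_5/q_5
i=0: a=19 ⇒ p=19, q=1
…
i=3: a=19 ⇒ p=1141, q=58
i=4: a=2 ⇒ p=2341, q=119
i=5: a=1 ⇒ p=3482, q=177
fundamental: x₁=3482, y₁=177  (since 12124324 − 387·31329 = 1)

3482 177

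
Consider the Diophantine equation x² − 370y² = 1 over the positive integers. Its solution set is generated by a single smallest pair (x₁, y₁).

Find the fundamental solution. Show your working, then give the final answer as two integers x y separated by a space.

[19; 4,4,38] for √370; ℓ=3 ⇒ convergent index 5
a_0=19:  p_0=19·1+0=19,  q_0=19·0+1=1
a_1=4:  p_1=4·19+1=77,  q_1=4·1+0=4
…
a_3=38:  p_3=38·327+77=12503,  q_3=38·17+4=650
a_4=4:  p_4=4·12503+327=50339,  q_4=4·650+17=2617
a_5=4:  p_5=4·50339+12503=213859,  q_5=4·2617+650=11118
fundamental: x₁=213859, y₁=11118  (since 45735671881 − 370·123609924 = 1)

213859 11118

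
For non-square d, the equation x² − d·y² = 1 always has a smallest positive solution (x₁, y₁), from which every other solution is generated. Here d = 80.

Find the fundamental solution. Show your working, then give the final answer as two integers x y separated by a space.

√80 → a₀=8, period (1,16); ℓ=2 even so k=1
i=0: a=8 ⇒ p=8, q=1
i=1: a=1 ⇒ p=9, q=1
→ (9, 1).  Check: 9²=81, 80·1²=80, difference 1.

9 1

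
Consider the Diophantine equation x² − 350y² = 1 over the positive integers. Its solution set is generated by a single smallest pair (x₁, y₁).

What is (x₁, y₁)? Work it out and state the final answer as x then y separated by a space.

√350 → a₀=18, period (1,2,2,2,1,36); ℓ=6 even so k=5
k=0  a_k=18  p_k/q_k = 18/1
k=1  a_k=1  p_k/q_k = 19/1
k=2  a_k=2  p_k/q_k = 56/3
…
k=4  a_k=2  p_k/q_k = 318/17
k=5  a_k=1  p_k/q_k = 449/24
→ (449, 24).  Check: 449²=201601, 350·24²=201600, difference 1.

449 24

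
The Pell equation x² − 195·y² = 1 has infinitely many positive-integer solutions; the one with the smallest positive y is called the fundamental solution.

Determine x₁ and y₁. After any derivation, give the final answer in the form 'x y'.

14 1

[13; 1,26] for √195; ℓ=2 ⇒ convergent index 1
i=0: a=13 ⇒ p=13, q=1
i=1: a=1 ⇒ p=14, q=1
fundamental: x₁=14, y₁=1  (since 196 − 195·1 = 1)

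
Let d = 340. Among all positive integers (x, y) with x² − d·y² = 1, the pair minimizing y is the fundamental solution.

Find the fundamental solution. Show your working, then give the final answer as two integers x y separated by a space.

285769 15498

[18; 2,3,1,1,1,…,3,2,36] for √340; ℓ=14 ⇒ convergent index 13
k=0  a_k=18  p_k/q_k = 18/1
k=1  a_k=2  p_k/q_k = 37/2
…
k=5  a_k=1  p_k/q_k = 461/25
…
k=7  a_k=8  p_k/q_k = 6509/353
k=8  a_k=1  p_k/q_k = 7265/394
k=9  a_k=1  p_k/q_k = 13774/747
…
k=12  a_k=3  p_k/q_k = 125478/6805
k=13  a_k=2  p_k/q_k = 285769/15498
→ (285769, 15498).  Check: 285769²=81663921361, 340·15498²=81663921360, difference 1.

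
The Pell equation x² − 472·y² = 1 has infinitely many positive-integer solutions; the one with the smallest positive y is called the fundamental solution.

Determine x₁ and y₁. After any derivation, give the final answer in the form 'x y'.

306917 14127

[21; 1,2,1,1,1,…,2,1,42] for √472; ℓ=14 ⇒ convergent index 13
k=0  a_k=21  p_k/q_k = 21/1
…
k=5  a_k=1  p_k/q_k = 239/11
…
k=8  a_k=4  p_k/q_k = 24224/1115
…
k=12  a_k=2  p_k/q_k = 222687/10250
k=13  a_k=1  p_k/q_k = 306917/14127
(x₁, y₁) = (306917, 14127);  306917² − 472·14127² = 1 ✓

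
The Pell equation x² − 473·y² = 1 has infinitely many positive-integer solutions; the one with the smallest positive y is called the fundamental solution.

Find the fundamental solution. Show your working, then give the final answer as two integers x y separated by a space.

d=473: √d = [21; 1,2,1,42] (ℓ=4, even), read p_3/q_3
step 0: (21, 1)  from 21·(1,0) + (0,1)
…
step 2: (65, 3)  from 2·(22,1) + (21,1)
step 3: (87, 4)  from 1·(65,3) + (22,1)
fundamental: x₁=87, y₁=4  (since 7569 − 473·16 = 1)

87 4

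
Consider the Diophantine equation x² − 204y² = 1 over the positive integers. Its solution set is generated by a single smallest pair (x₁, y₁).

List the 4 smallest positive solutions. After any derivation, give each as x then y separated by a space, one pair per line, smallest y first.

4999 350
49980001 3499300
499700044999 34986001050
4996000999920001 349790034998600

√204 → a₀=14, period (3,1,1,6,1,1,3,28); ℓ=8 even so k=7
step 0: (14, 1)  from 14·(1,0) + (0,1)
step 1: (43, 3)  from 3·(14,1) + (1,0)
step 2: (57, 4)  from 1·(43,3) + (14,1)
step 3: (100, 7)  from 1·(57,4) + (43,3)
step 4: (657, 46)  from 6·(100,7) + (57,4)
step 5: (757, 53)  from 1·(657,46) + (100,7)
step 6: (1414, 99)  from 1·(757,53) + (657,46)
step 7: (4999, 350)  from 3·(1414,99) + (757,53)
fundamental: x₁=4999, y₁=350  (since 24990001 − 204·122500 = 1)
n=2: (4999,350)∘(4999,350) = (4999·4999+204·350·350, 4999·350+350·4999) = (49980001,3499300)
n=3: (49980001,3499300)∘(4999,350) = (4999·49980001+204·350·3499300, 4999·3499300+350·49980001) = (499700044999,34986001050)
n=4: (499700044999,34986001050)∘(4999,350) = (4999·499700044999+204·350·34986001050, 4999·34986001050+350·499700044999) = (4996000999920001,349790034998600)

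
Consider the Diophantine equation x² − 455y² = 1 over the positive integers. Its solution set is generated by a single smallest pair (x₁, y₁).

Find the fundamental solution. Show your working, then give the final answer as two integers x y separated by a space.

64 3

√455 → a₀=21, period (3,42); ℓ=2 even so k=1
a_0=21:  p_0=21·1+0=21,  q_0=21·0+1=1
a_1=3:  p_1=3·21+1=64,  q_1=3·1+0=3
→ (64, 3).  Check: 64²=4096, 455·3²=4095, difference 1.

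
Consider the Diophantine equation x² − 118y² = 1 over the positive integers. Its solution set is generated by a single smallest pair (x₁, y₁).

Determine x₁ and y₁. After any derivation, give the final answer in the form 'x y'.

306917 28254

[10; 1,6,3,2,10,2,3,6,1,20] for √118; ℓ=10 ⇒ convergent index 9
i=0: a=10 ⇒ p=10, q=1
…
i=4: a=2 ⇒ p=554, q=51
…
i=8: a=6 ⇒ p=264802, q=24377
i=9: a=1 ⇒ p=306917, q=28254
fundamental: x₁=306917, y₁=28254  (since 94198044889 − 118·798288516 = 1)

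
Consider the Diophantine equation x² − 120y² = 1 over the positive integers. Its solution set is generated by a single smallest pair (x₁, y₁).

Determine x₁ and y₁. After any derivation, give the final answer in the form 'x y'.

11 1

d=120: √d = [10; 1,20] (ℓ=2, even), read p_1/q_1
i=0: a=10 ⇒ p=10, q=1
i=1: a=1 ⇒ p=11, q=1
fundamental: x₁=11, y₁=1  (since 121 − 120·1 = 1)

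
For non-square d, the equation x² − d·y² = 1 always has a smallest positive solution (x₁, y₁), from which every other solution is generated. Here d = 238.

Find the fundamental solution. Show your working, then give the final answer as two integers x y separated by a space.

[15; 2,2,1,14,1,2,2,30] for √238; ℓ=8 ⇒ convergent index 7
k=0  a_k=15  p_k/q_k = 15/1
…
k=2  a_k=2  p_k/q_k = 77/5
k=3  a_k=1  p_k/q_k = 108/7
…
k=6  a_k=2  p_k/q_k = 4983/323
k=7  a_k=2  p_k/q_k = 11663/756
fundamental: x₁=11663, y₁=756  (since 136025569 − 238·571536 = 1)

11663 756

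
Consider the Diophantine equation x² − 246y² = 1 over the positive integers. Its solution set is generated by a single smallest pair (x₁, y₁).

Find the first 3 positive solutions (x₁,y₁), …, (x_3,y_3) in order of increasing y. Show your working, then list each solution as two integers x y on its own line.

√246 → a₀=15, period (1,2,5,1,14,1,5,2,1,30); ℓ=10 even so k=9
i=0: a=15 ⇒ p=15, q=1
…
i=6: a=1 ⇒ p=4721, q=301
i=7: a=5 ⇒ p=28028, q=1787
i=8: a=2 ⇒ p=60777, q=3875
i=9: a=1 ⇒ p=88805, q=5662
(x₁, y₁) = (88805, 5662);  88805² − 246·5662² = 1 ✓
k=2:  x_2 = 88805·88805+246·5662·5662 = 15772656049,  y_2 = 88805·5662+5662·88805 = 1005627820
k=3:  x_3 = 88805·15772656049+246·5662·1005627820 = 2801381440774085,  y_3 = 88805·1005627820+5662·15772656049 = 178609557104538

88805 5662
15772656049 1005627820
2801381440774085 178609557104538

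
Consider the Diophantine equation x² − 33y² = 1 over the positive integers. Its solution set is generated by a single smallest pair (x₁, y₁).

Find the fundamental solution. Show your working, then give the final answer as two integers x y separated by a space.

23 4

d=33: √d = [5; 1,2,1,10] (ℓ=4, even), read p_3/q_3
step 0: (5, 1)  from 5·(1,0) + (0,1)
…
step 2: (17, 3)  from 2·(6,1) + (5,1)
step 3: (23, 4)  from 1·(17,3) + (6,1)
(x₁, y₁) = (23, 4);  23² − 33·4² = 1 ✓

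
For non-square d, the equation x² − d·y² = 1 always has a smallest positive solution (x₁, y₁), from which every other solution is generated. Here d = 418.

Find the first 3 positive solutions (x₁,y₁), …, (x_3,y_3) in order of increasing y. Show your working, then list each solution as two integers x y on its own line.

d=418: √d = [20; 2,4,20,4,2,40] (ℓ=6, even), read p_5/q_5
a_0=20:  p_0=20·1+0=20,  q_0=20·0+1=1
…
a_2=4:  p_2=4·41+20=184,  q_2=4·2+1=9
…
a_4=4:  p_4=4·3721+184=15068,  q_4=4·182+9=737
a_5=2:  p_5=2·15068+3721=33857,  q_5=2·737+182=1656
fundamental: x₁=33857, y₁=1656  (since 1146296449 − 418·2742336 = 1)
(33857+1656√418)^2 = 2292592897 + 112134384√418
(33857+1656√418)^3 = 155240635393601 + 7593067676520√418

33857 1656
2292592897 112134384
155240635393601 7593067676520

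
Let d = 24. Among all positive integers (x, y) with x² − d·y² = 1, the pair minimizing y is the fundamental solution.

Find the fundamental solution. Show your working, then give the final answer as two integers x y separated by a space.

5 1

√24 = [4; 1,8, …], period ℓ=2 (even) → k=1
a_0=4:  p_0=4·1+0=4,  q_0=4·0+1=1
a_1=1:  p_1=1·4+1=5,  q_1=1·1+0=1
fundamental: x₁=5, y₁=1  (since 25 − 24·1 = 1)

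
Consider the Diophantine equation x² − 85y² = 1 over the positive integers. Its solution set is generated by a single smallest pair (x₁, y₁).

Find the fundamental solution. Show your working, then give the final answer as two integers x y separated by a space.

285769 30996

d=85: √d = [9; 4,1,1,4,18] (ℓ=5, odd), read p_9/q_9
k=0  a_k=9  p_k/q_k = 9/1
…
k=3  a_k=1  p_k/q_k = 83/9
k=4  a_k=4  p_k/q_k = 378/41
…
k=7  a_k=1  p_k/q_k = 34813/3776
k=8  a_k=1  p_k/q_k = 62739/6805
k=9  a_k=4  p_k/q_k = 285769/30996
→ (285769, 30996).  Check: 285769²=81663921361, 85·30996²=81663921360, difference 1.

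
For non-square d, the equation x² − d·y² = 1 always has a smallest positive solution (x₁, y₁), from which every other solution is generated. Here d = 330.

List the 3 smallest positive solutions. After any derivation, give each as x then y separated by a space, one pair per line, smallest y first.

√330 → a₀=18, period (6,36); ℓ=2 even so k=1
k=0  a_k=18  p_k/q_k = 18/1
k=1  a_k=6  p_k/q_k = 109/6
fundamental: x₁=109, y₁=6  (since 11881 − 330·36 = 1)
(x_2, y_2) = (109·109 + 330·6·6, 109·6 + 6·109) = (23761, 1308)
(x_3, y_3) = (109·23761 + 330·6·1308, 109·1308 + 6·23761) = (5179789, 285138)

109 6
23761 1308
5179789 285138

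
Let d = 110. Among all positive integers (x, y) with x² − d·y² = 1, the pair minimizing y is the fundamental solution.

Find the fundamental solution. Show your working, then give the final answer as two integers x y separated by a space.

√110 = [10; 2,20, …], period ℓ=2 (even) → k=1
step 0: (10, 1)  from 10·(1,0) + (0,1)
step 1: (21, 2)  from 2·(10,1) + (1,0)
→ (21, 2).  Check: 21²=441, 110·2²=440, difference 1.

21 2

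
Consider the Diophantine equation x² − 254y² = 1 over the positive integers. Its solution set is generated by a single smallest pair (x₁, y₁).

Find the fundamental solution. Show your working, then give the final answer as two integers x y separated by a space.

255 16

[15; 1,14,1,30] for √254; ℓ=4 ⇒ convergent index 3
step 0: (15, 1)  from 15·(1,0) + (0,1)
…
step 2: (239, 15)  from 14·(16,1) + (15,1)
step 3: (255, 16)  from 1·(239,15) + (16,1)
(x₁, y₁) = (255, 16);  255² − 254·16² = 1 ✓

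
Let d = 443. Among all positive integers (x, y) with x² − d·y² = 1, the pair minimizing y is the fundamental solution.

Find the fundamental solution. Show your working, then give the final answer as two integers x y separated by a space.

[21; 21,42] for √443; ℓ=2 ⇒ convergent index 1
k=0  a_k=21  p_k/q_k = 21/1
k=1  a_k=21  p_k/q_k = 442/21
→ (442, 21).  Check: 442²=195364, 443·21²=195363, difference 1.

442 21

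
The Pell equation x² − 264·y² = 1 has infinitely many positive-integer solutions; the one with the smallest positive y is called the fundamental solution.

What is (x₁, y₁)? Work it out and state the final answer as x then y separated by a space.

[16; 4,32] for √264; ℓ=2 ⇒ convergent index 1
i=0: a=16 ⇒ p=16, q=1
i=1: a=4 ⇒ p=65, q=4
fundamental: x₁=65, y₁=4  (since 4225 − 264·16 = 1)

65 4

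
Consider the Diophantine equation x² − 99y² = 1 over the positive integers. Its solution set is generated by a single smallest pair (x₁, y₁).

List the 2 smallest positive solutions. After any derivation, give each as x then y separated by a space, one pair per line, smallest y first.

10 1
199 20

d=99: √d = [9; 1,18] (ℓ=2, even), read p_1/q_1
i=0: a=9 ⇒ p=9, q=1
i=1: a=1 ⇒ p=10, q=1
(x₁, y₁) = (10, 1);  10² − 99·1² = 1 ✓
(10+1√99)^2 = 199 + 20√99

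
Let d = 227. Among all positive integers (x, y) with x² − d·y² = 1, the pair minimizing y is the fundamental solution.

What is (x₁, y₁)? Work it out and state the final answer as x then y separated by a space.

[15; 15,30] for √227; ℓ=2 ⇒ convergent index 1
k=0  a_k=15  p_k/q_k = 15/1
k=1  a_k=15  p_k/q_k = 226/15
→ (226, 15).  Check: 226²=51076, 227·15²=51075, difference 1.

226 15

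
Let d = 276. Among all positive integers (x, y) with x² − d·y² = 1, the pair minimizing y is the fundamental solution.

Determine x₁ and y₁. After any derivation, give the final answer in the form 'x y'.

[16; 1,1,1,1,2,2,2,1,1,1,1,32] for √276; ℓ=12 ⇒ convergent index 11
i=0: a=16 ⇒ p=16, q=1
…
i=2: a=1 ⇒ p=33, q=2
…
i=4: a=1 ⇒ p=83, q=5
i=5: a=2 ⇒ p=216, q=13
i=6: a=2 ⇒ p=515, q=31
i=7: a=2 ⇒ p=1246, q=75
…
i=9: a=1 ⇒ p=3007, q=181
i=10: a=1 ⇒ p=4768, q=287
i=11: a=1 ⇒ p=7775, q=468
fundamental: x₁=7775, y₁=468  (since 60450625 − 276·219024 = 1)

7775 468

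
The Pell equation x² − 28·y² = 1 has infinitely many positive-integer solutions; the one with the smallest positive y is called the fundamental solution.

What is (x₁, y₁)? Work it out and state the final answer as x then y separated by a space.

√28 → a₀=5, period (3,2,3,10); ℓ=4 even so k=3
step 0: (5, 1)  from 5·(1,0) + (0,1)
…
step 2: (37, 7)  from 2·(16,3) + (5,1)
step 3: (127, 24)  from 3·(37,7) + (16,3)
fundamental: x₁=127, y₁=24  (since 16129 − 28·576 = 1)

127 24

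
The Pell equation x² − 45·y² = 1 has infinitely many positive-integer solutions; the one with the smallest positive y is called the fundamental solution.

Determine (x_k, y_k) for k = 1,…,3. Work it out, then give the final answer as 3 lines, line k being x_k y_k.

√45 → a₀=6, period (1,2,2,2,1,12); ℓ=6 even so k=5
k=0  a_k=6  p_k/q_k = 6/1
…
k=2  a_k=2  p_k/q_k = 20/3
…
k=4  a_k=2  p_k/q_k = 114/17
k=5  a_k=1  p_k/q_k = 161/24
(x₁, y₁) = (161, 24);  161² − 45·24² = 1 ✓
(x_2, y_2) = (161·161 + 45·24·24, 161·24 + 24·161) = (51841, 7728)
(x_3, y_3) = (161·51841 + 45·24·7728, 161·7728 + 24·51841) = (16692641, 2488392)

161 24
51841 7728
16692641 2488392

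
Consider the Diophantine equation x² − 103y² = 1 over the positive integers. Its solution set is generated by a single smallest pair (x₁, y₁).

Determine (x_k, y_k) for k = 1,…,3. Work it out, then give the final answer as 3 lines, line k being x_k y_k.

[10; 6,1,2,1,1,9,1,1,2,1,6,20] for √103; ℓ=12 ⇒ convergent index 11
i=0: a=10 ⇒ p=10, q=1
…
i=2: a=1 ⇒ p=71, q=7
…
i=4: a=1 ⇒ p=274, q=27
…
i=7: a=1 ⇒ p=5044, q=497
…
i=10: a=1 ⇒ p=33877, q=3338
i=11: a=6 ⇒ p=227528, q=22419
fundamental: x₁=227528, y₁=22419  (since 51768990784 − 103·502611561 = 1)
n=2: (227528,22419)∘(227528,22419) = (227528·227528+103·22419·22419, 227528·22419+22419·227528) = (103537981567,10201900464)
n=3: (103537981567,10201900464)∘(227528,22419) = (227528·103537981567+103·22419·10201900464, 227528·10201900464+22419·103537981567) = (47115579739725224,4642436017523565)

227528 22419
103537981567 10201900464
47115579739725224 4642436017523565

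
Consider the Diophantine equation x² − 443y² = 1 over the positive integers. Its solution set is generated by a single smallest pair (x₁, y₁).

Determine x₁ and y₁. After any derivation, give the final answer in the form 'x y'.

√443 = [21; 21,42, …], period ℓ=2 (even) → k=1
i=0: a=21 ⇒ p=21, q=1
i=1: a=21 ⇒ p=442, q=21
fundamental: x₁=442, y₁=21  (since 195364 − 443·441 = 1)

442 21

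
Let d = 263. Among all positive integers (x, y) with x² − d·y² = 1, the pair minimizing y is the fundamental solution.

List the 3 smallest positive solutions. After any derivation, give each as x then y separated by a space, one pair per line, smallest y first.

√263 → a₀=16, period (4,1,1,1,1,15,1,1,1,1,4,32); ℓ=12 even so k=11
i=0: a=16 ⇒ p=16, q=1
i=1: a=4 ⇒ p=65, q=4
…
i=3: a=1 ⇒ p=146, q=9
…
i=6: a=15 ⇒ p=5822, q=359
i=7: a=1 ⇒ p=6195, q=382
…
i=9: a=1 ⇒ p=18212, q=1123
i=10: a=1 ⇒ p=30229, q=1864
i=11: a=4 ⇒ p=139128, q=8579
→ (139128, 8579).  Check: 139128²=19356600384, 263·8579²=19356600383, difference 1.
(139128+8579√263)^2 = 38713200767 + 2387158224√263
(139128+8579√263)^3 = 10772180392483224 + 664241098768765√263

139128 8579
38713200767 2387158224
10772180392483224 664241098768765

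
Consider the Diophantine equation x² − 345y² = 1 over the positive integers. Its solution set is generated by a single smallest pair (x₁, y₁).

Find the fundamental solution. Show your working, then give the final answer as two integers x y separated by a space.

6761 364

√345 → a₀=18, period (1,1,2,1,6,1,2,1,1,36); ℓ=10 even so k=9
step 0: (18, 1)  from 18·(1,0) + (0,1)
step 1: (19, 1)  from 1·(18,1) + (1,0)
step 2: (37, 2)  from 1·(19,1) + (18,1)
…
step 4: (130, 7)  from 1·(93,5) + (37,2)
…
step 6: (1003, 54)  from 1·(873,47) + (130,7)
step 7: (2879, 155)  from 2·(1003,54) + (873,47)
step 8: (3882, 209)  from 1·(2879,155) + (1003,54)
step 9: (6761, 364)  from 1·(3882,209) + (2879,155)
(x₁, y₁) = (6761, 364);  6761² − 345·364² = 1 ✓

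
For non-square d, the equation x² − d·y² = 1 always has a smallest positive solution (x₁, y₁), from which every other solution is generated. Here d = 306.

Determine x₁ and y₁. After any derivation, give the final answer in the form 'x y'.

√306 = [17; 2,34, …], period ℓ=2 (even) → k=1
k=0  a_k=17  p_k/q_k = 17/1
k=1  a_k=2  p_k/q_k = 35/2
(x₁, y₁) = (35, 2);  35² − 306·2² = 1 ✓

35 2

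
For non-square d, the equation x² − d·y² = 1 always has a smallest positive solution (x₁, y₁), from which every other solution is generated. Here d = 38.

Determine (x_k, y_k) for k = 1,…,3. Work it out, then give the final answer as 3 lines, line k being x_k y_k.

37 6
2737 444
202501 32850

[6; 6,12] for √38; ℓ=2 ⇒ convergent index 1
i=0: a=6 ⇒ p=6, q=1
i=1: a=6 ⇒ p=37, q=6
(x₁, y₁) = (37, 6);  37² − 38·6² = 1 ✓
k=2:  x_2 = 37·37+38·6·6 = 2737,  y_2 = 37·6+6·37 = 444
k=3:  x_3 = 37·2737+38·6·444 = 202501,  y_3 = 37·444+6·2737 = 32850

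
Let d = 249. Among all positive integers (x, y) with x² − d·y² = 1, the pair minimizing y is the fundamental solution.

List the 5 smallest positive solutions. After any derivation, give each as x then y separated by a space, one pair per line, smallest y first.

8553815 542076
146335502108449 9273635639880
2503453625935556812055 158649927281879742324
42828158354663763449114371201 2714124255465295062538692240
732688286712993936041346554632551575 46432233536525587120811525646048876

[15; 1,3,1,1,5,…,3,1,30] for √249; ℓ=16 ⇒ convergent index 15
i=0: a=15 ⇒ p=15, q=1
…
i=3: a=1 ⇒ p=79, q=5
…
i=7: a=3 ⇒ p=3582, q=227
…
i=9: a=3 ⇒ p=113835, q=7214
i=10: a=1 ⇒ p=150586, q=9543
…
i=12: a=1 ⇒ p=1017351, q=64472
…
i=14: a=3 ⇒ p=6669699, q=422675
i=15: a=1 ⇒ p=8553815, q=542076
(x₁, y₁) = (8553815, 542076);  8553815² − 249·542076² = 1 ✓
(x_2, y_2) = (8553815·8553815 + 249·542076·542076, 8553815·542076 + 542076·8553815) = (146335502108449, 9273635639880)
(x_3, y_3) = (8553815·146335502108449 + 249·542076·9273635639880, 8553815·9273635639880 + 542076·146335502108449) = (2503453625935556812055, 158649927281879742324)
(x_4, y_4) = (8553815·2503453625935556812055 + 249·542076·158649927281879742324, 8553815·158649927281879742324 + 542076·2503453625935556812055) = (42828158354663763449114371201, 2714124255465295062538692240)
(x_5, y_5) = (8553815·42828158354663763449114371201 + 249·542076·2714124255465295062538692240, 8553815·2714124255465295062538692240 + 542076·42828158354663763449114371201) = (732688286712993936041346554632551575, 46432233536525587120811525646048876)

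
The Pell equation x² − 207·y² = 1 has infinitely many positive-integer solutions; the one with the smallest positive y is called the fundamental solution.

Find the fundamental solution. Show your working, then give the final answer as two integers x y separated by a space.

d=207: √d = [14; 2,1,1,2,1,1,2,28] (ℓ=8, even), read p_7/q_7
a_0=14:  p_0=14·1+0=14,  q_0=14·0+1=1
…
a_2=1:  p_2=1·29+14=43,  q_2=1·2+1=3
a_3=1:  p_3=1·43+29=72,  q_3=1·3+2=5
…
a_6=1:  p_6=1·259+187=446,  q_6=1·18+13=31
a_7=2:  p_7=2·446+259=1151,  q_7=2·31+18=80
→ (1151, 80).  Check: 1151²=1324801, 207·80²=1324800, difference 1.

1151 80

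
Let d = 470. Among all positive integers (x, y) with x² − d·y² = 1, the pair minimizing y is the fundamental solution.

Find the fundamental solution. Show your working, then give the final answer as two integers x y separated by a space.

d=470: √d = [21; 1,2,8,2,1,42] (ℓ=6, even), read p_5/q_5
step 0: (21, 1)  from 21·(1,0) + (0,1)
step 1: (22, 1)  from 1·(21,1) + (1,0)
…
step 4: (1149, 53)  from 2·(542,25) + (65,3)
step 5: (1691, 78)  from 1·(1149,53) + (542,25)
(x₁, y₁) = (1691, 78);  1691² − 470·78² = 1 ✓

1691 78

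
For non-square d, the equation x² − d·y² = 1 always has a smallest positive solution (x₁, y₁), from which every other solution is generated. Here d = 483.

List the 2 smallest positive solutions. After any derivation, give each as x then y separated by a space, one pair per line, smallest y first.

√483 → a₀=21, period (1,42); ℓ=2 even so k=1
k=0  a_k=21  p_k/q_k = 21/1
k=1  a_k=1  p_k/q_k = 22/1
→ (22, 1).  Check: 22²=484, 483·1²=483, difference 1.
(22+1√483)^2 = 967 + 44√483

22 1
967 44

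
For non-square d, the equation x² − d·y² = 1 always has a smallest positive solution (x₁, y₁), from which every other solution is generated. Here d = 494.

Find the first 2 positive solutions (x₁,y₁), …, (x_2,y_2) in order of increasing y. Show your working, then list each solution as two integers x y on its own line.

√494 → a₀=22, period (4,2,2,1,2,1,2,2,4,44); ℓ=10 even so k=9
step 0: (22, 1)  from 22·(1,0) + (0,1)
…
step 5: (1867, 84)  from 2·(689,31) + (489,22)
…
step 7: (6979, 314)  from 2·(2556,115) + (1867,84)
step 8: (16514, 743)  from 2·(6979,314) + (2556,115)
step 9: (73035, 3286)  from 4·(16514,743) + (6979,314)
(x₁, y₁) = (73035, 3286);  73035² − 494·3286² = 1 ✓
k=2:  x_2 = 73035·73035+494·3286·3286 = 10668222449,  y_2 = 73035·3286+3286·73035 = 479986020

73035 3286
10668222449 479986020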